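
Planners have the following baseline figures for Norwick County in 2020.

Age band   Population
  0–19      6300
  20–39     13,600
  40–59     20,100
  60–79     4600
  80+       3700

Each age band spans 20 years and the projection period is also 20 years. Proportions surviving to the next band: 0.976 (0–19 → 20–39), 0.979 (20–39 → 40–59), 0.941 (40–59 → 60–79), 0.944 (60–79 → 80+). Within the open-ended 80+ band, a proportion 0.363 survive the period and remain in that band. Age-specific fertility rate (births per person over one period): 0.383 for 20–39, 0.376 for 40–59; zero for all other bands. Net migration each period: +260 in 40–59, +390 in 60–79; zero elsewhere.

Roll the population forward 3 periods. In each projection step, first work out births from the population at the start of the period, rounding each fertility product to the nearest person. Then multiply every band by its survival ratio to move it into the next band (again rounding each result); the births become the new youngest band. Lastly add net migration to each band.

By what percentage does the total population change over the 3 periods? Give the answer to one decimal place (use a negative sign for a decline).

Numbering the bands 1..5 from youngest to oldest:
Period 1.
Births: 13600 × 0.383 = 5209  |  20100 × 0.376 = 7558 → 12767
Band 2: 6300 × 0.976 = 6149
Band 3: 13600 × 0.979 = 13314
Band 4: 20100 × 0.941 = 18914
Band 5: 4600 × 0.944 + 3700 × 0.363 = 4342 + 1343 = 5685
Net migration: Band 3 + 260 → 13574; Band 4 + 390 → 19304
Population now: 0–19=12767, 20–39=6149, 40–59=13574, 60–79=19304, 80+=5685
Period 2.
Births: 6149 × 0.383 = 2355  |  13574 × 0.376 = 5104 → 7459
Band 2: 12767 × 0.976 = 12461
Band 3: 6149 × 0.979 = 6020
Band 4: 13574 × 0.941 = 12773
Band 5: 19304 × 0.944 + 5685 × 0.363 = 18223 + 2064 = 20287
Net migration: Band 3 + 260 → 6280; Band 4 + 390 → 13163
Population now: 0–19=7459, 20–39=12461, 40–59=6280, 60–79=13163, 80+=20287
Period 3.
Births: 12461 × 0.383 = 4773  |  6280 × 0.376 = 2361 → 7134
Band 2: 7459 × 0.976 = 7280
Band 3: 12461 × 0.979 = 12199
Band 4: 6280 × 0.941 = 5909
Band 5: 13163 × 0.944 + 20287 × 0.363 = 12426 + 7364 = 19790
Net migration: Band 3 + 260 → 12459; Band 4 + 390 → 6299
Population now: 0–19=7134, 20–39=7280, 40–59=12459, 60–79=6299, 80+=19790
Total: 48300 → 52962; change = 4662; percentage change = 9.7%

9.7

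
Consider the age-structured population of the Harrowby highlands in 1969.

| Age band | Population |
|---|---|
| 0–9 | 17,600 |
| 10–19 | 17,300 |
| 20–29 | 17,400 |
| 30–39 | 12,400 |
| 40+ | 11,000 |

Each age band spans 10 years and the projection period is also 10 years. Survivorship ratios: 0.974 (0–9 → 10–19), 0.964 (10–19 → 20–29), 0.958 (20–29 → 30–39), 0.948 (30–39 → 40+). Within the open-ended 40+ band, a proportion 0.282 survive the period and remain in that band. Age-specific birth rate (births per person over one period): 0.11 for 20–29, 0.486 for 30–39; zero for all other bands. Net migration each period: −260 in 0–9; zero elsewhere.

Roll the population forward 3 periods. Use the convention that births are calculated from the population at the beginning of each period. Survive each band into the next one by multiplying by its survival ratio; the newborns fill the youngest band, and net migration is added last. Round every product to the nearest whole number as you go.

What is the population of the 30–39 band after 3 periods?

Call the groups 1 to 5, youngest first.
After projecting period 1:
Births: 17400 × 0.11 = 1914  |  12400 × 0.486 = 6026 ⇒ total 7940
Group 2: 17600 × 0.974 = 17142
Group 3: 17300 × 0.964 = 16677
Group 4: 17400 × 0.958 = 16669
Group 5: 12400 × 0.948 + 11000 × 0.282 = 11755 + 3102 = 14857
Net migration: Group 1 − 260 → 7680
→ [7680, 17142, 16677, 16669, 14857]
After projecting period 2:
Births: 16677 × 0.11 = 1834  |  16669 × 0.486 = 8101 ⇒ total 9935
Group 2: 7680 × 0.974 = 7480
Group 3: 17142 × 0.964 = 16525
Group 4: 16677 × 0.958 = 15977
Group 5: 16669 × 0.948 + 14857 × 0.282 = 15802 + 4190 = 19992
Net migration: Group 1 − 260 → 9675
→ [9675, 7480, 16525, 15977, 19992]
After projecting period 3:
Births: 16525 × 0.11 = 1818  |  15977 × 0.486 = 7765 ⇒ total 9583
Group 2: 9675 × 0.974 = 9423
Group 3: 7480 × 0.964 = 7211
Group 4: 16525 × 0.958 = 15831
Group 5: 15977 × 0.948 + 19992 × 0.282 = 15146 + 5638 = 20784
Net migration: Group 1 − 260 → 9323
→ [9323, 9423, 7211, 15831, 20784]

15831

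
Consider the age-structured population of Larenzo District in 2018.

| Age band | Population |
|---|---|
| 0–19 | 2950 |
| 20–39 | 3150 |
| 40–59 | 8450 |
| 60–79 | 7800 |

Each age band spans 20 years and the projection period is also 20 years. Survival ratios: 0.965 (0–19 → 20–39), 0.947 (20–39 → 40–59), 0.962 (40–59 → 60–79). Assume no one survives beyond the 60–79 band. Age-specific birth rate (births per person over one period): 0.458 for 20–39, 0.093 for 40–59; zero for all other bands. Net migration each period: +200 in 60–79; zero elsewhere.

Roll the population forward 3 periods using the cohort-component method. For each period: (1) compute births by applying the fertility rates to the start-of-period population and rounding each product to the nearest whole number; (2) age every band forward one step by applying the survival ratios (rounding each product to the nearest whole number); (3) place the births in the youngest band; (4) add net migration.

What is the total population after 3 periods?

Period 1:
Births: 3150 × 0.458 = 1443 ; 8450 × 0.093 = 786 → total 2229
20–39: 2950 × 0.965 = 2847
40–59: 3150 × 0.947 = 2983
60–79: 8450 × 0.962 = 8129
Net migration: 60–79 + 200 → 8329
End of period: [2229, 2847, 2983, 8329]
Period 2:
Births: 2847 × 0.458 = 1304 ; 2983 × 0.093 = 277 → total 1581
20–39: 2229 × 0.965 = 2151
40–59: 2847 × 0.947 = 2696
60–79: 2983 × 0.962 = 2870
Net migration: 60–79 + 200 → 3070
End of period: [1581, 2151, 2696, 3070]
Period 3:
Births: 2151 × 0.458 = 985 ; 2696 × 0.093 = 251 → total 1236
20–39: 1581 × 0.965 = 1526
40–59: 2151 × 0.947 = 2037
60–79: 2696 × 0.962 = 2594
Net migration: 60–79 + 200 → 2794
End of period: [1236, 1526, 2037, 2794]
Total after period 3: 1236 + 1526 + 2037 + 2794 = 7593

7593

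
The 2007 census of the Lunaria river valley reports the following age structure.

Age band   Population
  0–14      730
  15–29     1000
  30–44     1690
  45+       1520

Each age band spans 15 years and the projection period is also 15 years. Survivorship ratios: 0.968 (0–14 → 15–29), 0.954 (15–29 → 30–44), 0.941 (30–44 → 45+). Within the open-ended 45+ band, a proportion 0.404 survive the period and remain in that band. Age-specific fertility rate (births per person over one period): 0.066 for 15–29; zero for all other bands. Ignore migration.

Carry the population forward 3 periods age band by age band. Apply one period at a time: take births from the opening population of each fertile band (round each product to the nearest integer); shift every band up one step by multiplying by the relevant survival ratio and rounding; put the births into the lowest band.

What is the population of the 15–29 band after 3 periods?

Period 1:
Births: 1000 × 0.066 = 66
15–29: 730 × 0.968 = 707
30–44: 1000 × 0.954 = 954
45+: 1690 × 0.941 + 1520 × 0.404 = 1590 + 614 = 2204
End of period: [66, 707, 954, 2204]
Period 2:
Births: 707 × 0.066 = 47
15–29: 66 × 0.968 = 64
30–44: 707 × 0.954 = 674
45+: 954 × 0.941 + 2204 × 0.404 = 898 + 890 = 1788
End of period: [47, 64, 674, 1788]
Period 3:
Births: 64 × 0.066 = 4
15–29: 47 × 0.968 = 45
30–44: 64 × 0.954 = 61
45+: 674 × 0.941 + 1788 × 0.404 = 634 + 722 = 1356
End of period: [4, 45, 61, 1356]

45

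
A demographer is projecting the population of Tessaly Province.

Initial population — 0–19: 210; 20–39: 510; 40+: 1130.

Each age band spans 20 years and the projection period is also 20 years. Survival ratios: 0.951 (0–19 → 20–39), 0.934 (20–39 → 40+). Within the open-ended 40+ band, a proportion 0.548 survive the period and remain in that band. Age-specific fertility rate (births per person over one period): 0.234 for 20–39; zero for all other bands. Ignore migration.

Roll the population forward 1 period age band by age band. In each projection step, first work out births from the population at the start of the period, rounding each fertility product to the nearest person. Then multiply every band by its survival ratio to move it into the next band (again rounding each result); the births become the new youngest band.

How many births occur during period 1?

[period 1]
Births: 510 × 0.234 = 119
20–39: 210 × 0.951 = 200
40+: 510 × 0.934 + 1130 × 0.548 = 476 + 619 = 1095
Population now: 0–19=119, 20–39=200, 40+=1095

119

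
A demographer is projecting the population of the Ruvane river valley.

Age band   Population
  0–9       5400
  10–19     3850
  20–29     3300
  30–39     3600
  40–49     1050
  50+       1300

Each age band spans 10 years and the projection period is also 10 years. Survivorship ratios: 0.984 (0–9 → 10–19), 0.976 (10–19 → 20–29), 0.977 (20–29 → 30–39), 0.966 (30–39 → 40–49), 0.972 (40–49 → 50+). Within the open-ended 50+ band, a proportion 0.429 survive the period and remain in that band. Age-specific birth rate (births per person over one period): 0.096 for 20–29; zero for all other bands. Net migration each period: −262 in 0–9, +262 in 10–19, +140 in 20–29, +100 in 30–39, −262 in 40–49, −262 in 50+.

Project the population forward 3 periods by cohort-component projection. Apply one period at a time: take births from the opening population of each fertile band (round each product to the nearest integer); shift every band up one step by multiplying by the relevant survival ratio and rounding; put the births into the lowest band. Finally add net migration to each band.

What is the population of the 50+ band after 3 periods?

4075

— Period 1 —
Births: 3300 × 0.096 = 317
10–19: 5400 × 0.984 = 5314
20–29: 3850 × 0.976 = 3758
30–39: 3300 × 0.977 = 3224
40–49: 3600 × 0.966 = 3478
50+: 1050 × 0.972 + 1300 × 0.429 = 1021 + 558 = 1579
Net migration: 0–9 − 262 → 55; 10–19 + 262 → 5576; 20–29 + 140 → 3898; 30–39 + 100 → 3324; 40–49 − 262 → 3216; 50+ − 262 → 1317
End of period: [55, 5576, 3898, 3324, 3216, 1317]
— Period 2 —
Births: 3898 × 0.096 = 374
10–19: 55 × 0.984 = 54
20–29: 5576 × 0.976 = 5442
30–39: 3898 × 0.977 = 3808
40–49: 3324 × 0.966 = 3211
50+: 3216 × 0.972 + 1317 × 0.429 = 3126 + 565 = 3691
Net migration: 0–9 − 262 → 112; 10–19 + 262 → 316; 20–29 + 140 → 5582; 30–39 + 100 → 3908; 40–49 − 262 → 2949; 50+ − 262 → 3429
End of period: [112, 316, 5582, 3908, 2949, 3429]
— Period 3 —
Births: 5582 × 0.096 = 536
10–19: 112 × 0.984 = 110
20–29: 316 × 0.976 = 308
30–39: 5582 × 0.977 = 5454
40–49: 3908 × 0.966 = 3775
50+: 2949 × 0.972 + 3429 × 0.429 = 2866 + 1471 = 4337
Net migration: 0–9 − 262 → 274; 10–19 + 262 → 372; 20–29 + 140 → 448; 30–39 + 100 → 5554; 40–49 − 262 → 3513; 50+ − 262 → 4075
End of period: [274, 372, 448, 5554, 3513, 4075]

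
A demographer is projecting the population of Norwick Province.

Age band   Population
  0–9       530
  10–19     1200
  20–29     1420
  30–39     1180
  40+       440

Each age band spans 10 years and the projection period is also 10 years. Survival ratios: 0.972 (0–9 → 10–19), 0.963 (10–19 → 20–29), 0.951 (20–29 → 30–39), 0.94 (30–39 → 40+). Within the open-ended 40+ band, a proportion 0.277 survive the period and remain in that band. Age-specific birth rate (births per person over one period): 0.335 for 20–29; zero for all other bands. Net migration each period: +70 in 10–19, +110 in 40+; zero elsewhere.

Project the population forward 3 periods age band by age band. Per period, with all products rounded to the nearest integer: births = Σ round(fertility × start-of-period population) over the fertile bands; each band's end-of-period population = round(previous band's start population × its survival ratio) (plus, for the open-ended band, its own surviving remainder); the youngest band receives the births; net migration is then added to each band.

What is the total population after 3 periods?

(Bands numbered youngest = 1 to oldest = 5.)
Period 1:
Births: 1420 × 0.335 = 476
Band 2: 530 × 0.972 = 515
Band 3: 1200 × 0.963 = 1156
Band 4: 1420 × 0.951 = 1350
Band 5: 1180 × 0.94 + 440 × 0.277 = 1109 + 122 = 1231
Net migration: Band 2 + 70 → 585; Band 5 + 110 → 1341
Giving 476 / 585 / 1156 / 1350 / 1341.
Period 2:
Births: 1156 × 0.335 = 387
Band 2: 476 × 0.972 = 463
Band 3: 585 × 0.963 = 563
Band 4: 1156 × 0.951 = 1099
Band 5: 1350 × 0.94 + 1341 × 0.277 = 1269 + 371 = 1640
Net migration: Band 2 + 70 → 533; Band 5 + 110 → 1750
Giving 387 / 533 / 563 / 1099 / 1750.
Period 3:
Births: 563 × 0.335 = 189
Band 2: 387 × 0.972 = 376
Band 3: 533 × 0.963 = 513
Band 4: 563 × 0.951 = 535
Band 5: 1099 × 0.94 + 1750 × 0.277 = 1033 + 485 = 1518
Net migration: Band 2 + 70 → 446; Band 5 + 110 → 1628
Giving 189 / 446 / 513 / 535 / 1628.
Total after period 3: 189 + 446 + 513 + 535 + 1628 = 3311

3311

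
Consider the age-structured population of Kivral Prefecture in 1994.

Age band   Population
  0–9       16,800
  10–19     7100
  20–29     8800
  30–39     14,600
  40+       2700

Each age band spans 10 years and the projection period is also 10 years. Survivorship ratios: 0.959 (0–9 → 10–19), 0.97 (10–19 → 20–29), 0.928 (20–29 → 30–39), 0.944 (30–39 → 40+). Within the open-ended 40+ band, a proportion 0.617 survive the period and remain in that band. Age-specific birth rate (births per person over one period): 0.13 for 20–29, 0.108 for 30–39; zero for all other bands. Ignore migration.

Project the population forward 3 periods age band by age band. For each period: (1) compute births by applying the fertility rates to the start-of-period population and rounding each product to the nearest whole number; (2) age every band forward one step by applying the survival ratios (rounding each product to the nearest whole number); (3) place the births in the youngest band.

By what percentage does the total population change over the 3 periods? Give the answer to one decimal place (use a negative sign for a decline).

— Period 1 —
Births: 8800 * 0.13 = 1144, 14600 * 0.108 = 1577 → total 2721
10–19: 16800 * 0.959 = 16111
20–29: 7100 * 0.97 = 6887
30–39: 8800 * 0.928 = 8166
40+: 14600 * 0.944 + 2700 * 0.617 = 13782 + 1666 = 15448
End of period: [2721, 16111, 6887, 8166, 15448]
— Period 2 —
Births: 6887 * 0.13 = 895, 8166 * 0.108 = 882 → total 1777
10–19: 2721 * 0.959 = 2609
20–29: 16111 * 0.97 = 15628
30–39: 6887 * 0.928 = 6391
40+: 8166 * 0.944 + 15448 * 0.617 = 7709 + 9531 = 17240
End of period: [1777, 2609, 15628, 6391, 17240]
— Period 3 —
Births: 15628 * 0.13 = 2032, 6391 * 0.108 = 690 → total 2722
10–19: 1777 * 0.959 = 1704
20–29: 2609 * 0.97 = 2531
30–39: 15628 * 0.928 = 14503
40+: 6391 * 0.944 + 17240 * 0.617 = 6033 + 10637 = 16670
End of period: [2722, 1704, 2531, 14503, 16670]
Total: 50000 → 38130; change = -11870; percentage change = -23.7%

-23.7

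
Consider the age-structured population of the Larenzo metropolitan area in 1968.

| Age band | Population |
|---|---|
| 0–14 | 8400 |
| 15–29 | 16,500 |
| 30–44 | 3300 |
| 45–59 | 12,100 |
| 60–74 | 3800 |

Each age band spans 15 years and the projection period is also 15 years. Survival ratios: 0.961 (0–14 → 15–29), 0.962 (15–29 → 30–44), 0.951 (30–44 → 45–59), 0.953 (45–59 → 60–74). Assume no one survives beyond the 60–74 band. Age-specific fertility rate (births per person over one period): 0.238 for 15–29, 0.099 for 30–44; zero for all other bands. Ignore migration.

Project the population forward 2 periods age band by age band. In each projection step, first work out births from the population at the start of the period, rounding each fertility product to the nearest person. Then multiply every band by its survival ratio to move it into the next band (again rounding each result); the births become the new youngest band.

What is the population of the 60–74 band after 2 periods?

Period 1.
Births: 16500 × 0.238 = 3927, 3300 × 0.099 = 327 → total 4254
15–29: 8400 × 0.961 = 8072
30–44: 16500 × 0.962 = 15873
45–59: 3300 × 0.951 = 3138
60–74: 12100 × 0.953 = 11531
End of period: [4254, 8072, 15873, 3138, 11531]
Period 2.
Births: 8072 × 0.238 = 1921, 15873 × 0.099 = 1571 → total 3492
15–29: 4254 × 0.961 = 4088
30–44: 8072 × 0.962 = 7765
45–59: 15873 × 0.951 = 15095
60–74: 3138 × 0.953 = 2991
End of period: [3492, 4088, 7765, 15095, 2991]

2991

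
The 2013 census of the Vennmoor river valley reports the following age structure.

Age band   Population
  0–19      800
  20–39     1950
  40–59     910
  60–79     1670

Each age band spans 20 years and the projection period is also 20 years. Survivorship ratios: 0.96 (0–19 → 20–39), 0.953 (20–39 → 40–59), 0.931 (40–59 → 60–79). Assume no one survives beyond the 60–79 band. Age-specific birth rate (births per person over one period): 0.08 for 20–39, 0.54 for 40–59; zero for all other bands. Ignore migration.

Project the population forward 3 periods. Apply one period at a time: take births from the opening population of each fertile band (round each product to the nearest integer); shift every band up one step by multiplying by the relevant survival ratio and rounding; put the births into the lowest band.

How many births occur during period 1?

Call the groups 1 to 4, youngest first.
— Period 1 —
Births: 1950 × 0.08 = 156 ; 910 × 0.54 = 491 → 647
Group 2: 800 × 0.96 = 768
Group 3: 1950 × 0.953 = 1858
Group 4: 910 × 0.931 = 847
→ [647, 768, 1858, 847]

647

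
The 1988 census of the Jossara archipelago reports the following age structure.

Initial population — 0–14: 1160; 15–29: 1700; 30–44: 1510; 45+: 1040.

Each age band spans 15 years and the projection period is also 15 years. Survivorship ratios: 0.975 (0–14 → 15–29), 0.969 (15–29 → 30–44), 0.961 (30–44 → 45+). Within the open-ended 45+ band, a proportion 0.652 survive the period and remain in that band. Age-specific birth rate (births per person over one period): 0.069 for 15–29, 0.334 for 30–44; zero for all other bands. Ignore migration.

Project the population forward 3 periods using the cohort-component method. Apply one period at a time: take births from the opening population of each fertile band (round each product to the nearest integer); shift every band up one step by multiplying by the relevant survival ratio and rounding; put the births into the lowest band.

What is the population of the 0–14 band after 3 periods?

408

Period 1.
Births: 1700 * 0.069 = 117, 1510 * 0.334 = 504 ⇒ total 621
15–29: 1160 * 0.975 = 1131
30–44: 1700 * 0.969 = 1647
45+: 1510 * 0.961 + 1040 * 0.652 = 1451 + 678 = 2129
Population now: 0–14=621, 15–29=1131, 30–44=1647, 45+=2129
Period 2.
Births: 1131 * 0.069 = 78, 1647 * 0.334 = 550 ⇒ total 628
15–29: 621 * 0.975 = 605
30–44: 1131 * 0.969 = 1096
45+: 1647 * 0.961 + 2129 * 0.652 = 1583 + 1388 = 2971
Population now: 0–14=628, 15–29=605, 30–44=1096, 45+=2971
Period 3.
Births: 605 * 0.069 = 42, 1096 * 0.334 = 366 ⇒ total 408
15–29: 628 * 0.975 = 612
30–44: 605 * 0.969 = 586
45+: 1096 * 0.961 + 2971 * 0.652 = 1053 + 1937 = 2990
Population now: 0–14=408, 15–29=612, 30–44=586, 45+=2990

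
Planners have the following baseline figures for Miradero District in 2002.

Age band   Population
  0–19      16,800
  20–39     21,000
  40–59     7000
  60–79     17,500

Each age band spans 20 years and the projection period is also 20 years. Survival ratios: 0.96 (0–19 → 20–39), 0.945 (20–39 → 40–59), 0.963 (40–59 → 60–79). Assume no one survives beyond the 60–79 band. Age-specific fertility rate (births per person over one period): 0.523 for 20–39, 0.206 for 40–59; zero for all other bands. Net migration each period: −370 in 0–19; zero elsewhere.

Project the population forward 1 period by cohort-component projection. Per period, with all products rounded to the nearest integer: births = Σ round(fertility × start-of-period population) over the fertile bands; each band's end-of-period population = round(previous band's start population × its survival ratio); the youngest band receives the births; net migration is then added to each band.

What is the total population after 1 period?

54769

Period 1:
Births: 21000 × 0.523 = 10983 ; 7000 × 0.206 = 1442 → total 12425
20–39: 16800 × 0.96 = 16128
40–59: 21000 × 0.945 = 19845
60–79: 7000 × 0.963 = 6741
Net migration: 0–19 − 370 → 12055
→ [12055, 16128, 19845, 6741]
Total after period 1: 12055 + 16128 + 19845 + 6741 = 54769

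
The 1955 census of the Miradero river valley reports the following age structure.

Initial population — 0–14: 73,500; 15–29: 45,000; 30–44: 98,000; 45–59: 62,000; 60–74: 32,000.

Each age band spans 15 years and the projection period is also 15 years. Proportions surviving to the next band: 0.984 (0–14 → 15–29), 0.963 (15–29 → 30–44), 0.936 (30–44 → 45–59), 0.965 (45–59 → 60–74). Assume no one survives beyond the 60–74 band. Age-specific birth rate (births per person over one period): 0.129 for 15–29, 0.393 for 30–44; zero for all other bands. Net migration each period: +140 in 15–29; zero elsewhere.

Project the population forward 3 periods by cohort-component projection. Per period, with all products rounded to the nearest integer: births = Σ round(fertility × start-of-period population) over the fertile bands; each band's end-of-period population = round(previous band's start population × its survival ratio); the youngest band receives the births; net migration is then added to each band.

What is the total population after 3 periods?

[period 1]
Births: 45000 × 0.129 = 5805 ; 98000 × 0.393 = 38514 — total 44319
15–29: 73500 × 0.984 = 72324
30–44: 45000 × 0.963 = 43335
45–59: 98000 × 0.936 = 91728
60–74: 62000 × 0.965 = 59830
Net migration: 15–29 + 140 → 72464
Giving 44319 / 72464 / 43335 / 91728 / 59830.
[period 2]
Births: 72464 × 0.129 = 9348 ; 43335 × 0.393 = 17031 — total 26379
15–29: 44319 × 0.984 = 43610
30–44: 72464 × 0.963 = 69783
45–59: 43335 × 0.936 = 40562
60–74: 91728 × 0.965 = 88518
Net migration: 15–29 + 140 → 43750
Giving 26379 / 43750 / 69783 / 40562 / 88518.
[period 3]
Births: 43750 × 0.129 = 5644 ; 69783 × 0.393 = 27425 — total 33069
15–29: 26379 × 0.984 = 25957
30–44: 43750 × 0.963 = 42131
45–59: 69783 × 0.936 = 65317
60–74: 40562 × 0.965 = 39142
Net migration: 15–29 + 140 → 26097
Giving 33069 / 26097 / 42131 / 65317 / 39142.
Total after period 3: 33069 + 26097 + 42131 + 65317 + 39142 = 205756

205756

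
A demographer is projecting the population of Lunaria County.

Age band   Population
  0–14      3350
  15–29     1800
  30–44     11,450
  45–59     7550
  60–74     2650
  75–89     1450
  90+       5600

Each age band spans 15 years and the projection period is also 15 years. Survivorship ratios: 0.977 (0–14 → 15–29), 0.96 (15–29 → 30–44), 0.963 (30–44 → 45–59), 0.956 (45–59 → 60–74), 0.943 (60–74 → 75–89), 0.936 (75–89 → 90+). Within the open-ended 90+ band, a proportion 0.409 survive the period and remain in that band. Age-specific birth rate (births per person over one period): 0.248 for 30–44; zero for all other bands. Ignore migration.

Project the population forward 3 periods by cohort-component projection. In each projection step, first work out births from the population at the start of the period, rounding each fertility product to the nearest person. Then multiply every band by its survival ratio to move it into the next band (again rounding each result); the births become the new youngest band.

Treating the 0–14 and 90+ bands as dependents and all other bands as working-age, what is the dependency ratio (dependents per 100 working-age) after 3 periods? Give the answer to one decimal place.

(Groups numbered youngest = 1 to oldest = 7.)
— Period 1 —
Births: 11450 × 0.248 = 2840
Group 2: 3350 × 0.977 = 3273
Group 3: 1800 × 0.96 = 1728
Group 4: 11450 × 0.963 = 11026
Group 5: 7550 × 0.956 = 7218
Group 6: 2650 × 0.943 = 2499
Group 7: 1450 × 0.936 + 5600 × 0.409 = 1357 + 2290 = 3647
→ [2840, 3273, 1728, 11026, 7218, 2499, 3647]
— Period 2 —
Births: 1728 × 0.248 = 429
Group 2: 2840 × 0.977 = 2775
Group 3: 3273 × 0.96 = 3142
Group 4: 1728 × 0.963 = 1664
Group 5: 11026 × 0.956 = 10541
Group 6: 7218 × 0.943 = 6807
Group 7: 2499 × 0.936 + 3647 × 0.409 = 2339 + 1492 = 3831
→ [429, 2775, 3142, 1664, 10541, 6807, 3831]
— Period 3 —
Births: 3142 × 0.248 = 779
Group 2: 429 × 0.977 = 419
Group 3: 2775 × 0.96 = 2664
Group 4: 3142 × 0.963 = 3026
Group 5: 1664 × 0.956 = 1591
Group 6: 10541 × 0.943 = 9940
Group 7: 6807 × 0.936 + 3831 × 0.409 = 6371 + 1567 = 7938
→ [779, 419, 2664, 3026, 1591, 9940, 7938]
Dependents (band 0–14 + band 90+) = 779 + 7938 = 8717; working-age = 17640; ratio = 8717/17640 × 100 = 49.4

49.4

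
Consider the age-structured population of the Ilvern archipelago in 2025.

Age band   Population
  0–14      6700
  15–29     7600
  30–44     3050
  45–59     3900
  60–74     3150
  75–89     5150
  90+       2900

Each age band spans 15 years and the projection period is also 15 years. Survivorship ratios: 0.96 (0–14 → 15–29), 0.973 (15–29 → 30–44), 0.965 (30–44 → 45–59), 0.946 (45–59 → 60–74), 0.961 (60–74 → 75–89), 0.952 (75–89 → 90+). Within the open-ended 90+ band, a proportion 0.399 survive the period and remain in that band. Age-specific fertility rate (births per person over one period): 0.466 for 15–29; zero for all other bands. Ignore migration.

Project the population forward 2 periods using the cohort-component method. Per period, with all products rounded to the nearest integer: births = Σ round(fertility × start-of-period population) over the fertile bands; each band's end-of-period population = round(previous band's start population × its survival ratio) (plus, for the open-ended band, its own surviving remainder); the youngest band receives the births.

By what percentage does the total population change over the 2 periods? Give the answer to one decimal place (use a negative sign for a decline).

Let group 1 be 0–14 through group 7 = 90+.
Period 1:
Births: 7600 × 0.466 = 3542
Group 2: 6700 × 0.96 = 6432
Group 3: 7600 × 0.973 = 7395
Group 4: 3050 × 0.965 = 2943
Group 5: 3900 × 0.946 = 3689
Group 6: 3150 × 0.961 = 3027
Group 7: 5150 × 0.952 + 2900 × 0.399 = 4903 + 1157 = 6060
End of period: [3542, 6432, 7395, 2943, 3689, 3027, 6060]
Period 2:
Births: 6432 × 0.466 = 2997
Group 2: 3542 × 0.96 = 3400
Group 3: 6432 × 0.973 = 6258
Group 4: 7395 × 0.965 = 7136
Group 5: 2943 × 0.946 = 2784
Group 6: 3689 × 0.961 = 3545
Group 7: 3027 × 0.952 + 6060 × 0.399 = 2882 + 2418 = 5300
End of period: [2997, 3400, 6258, 7136, 2784, 3545, 5300]
Total: 32450 → 31420; change = -1030; percentage change = -3.2%

-3.2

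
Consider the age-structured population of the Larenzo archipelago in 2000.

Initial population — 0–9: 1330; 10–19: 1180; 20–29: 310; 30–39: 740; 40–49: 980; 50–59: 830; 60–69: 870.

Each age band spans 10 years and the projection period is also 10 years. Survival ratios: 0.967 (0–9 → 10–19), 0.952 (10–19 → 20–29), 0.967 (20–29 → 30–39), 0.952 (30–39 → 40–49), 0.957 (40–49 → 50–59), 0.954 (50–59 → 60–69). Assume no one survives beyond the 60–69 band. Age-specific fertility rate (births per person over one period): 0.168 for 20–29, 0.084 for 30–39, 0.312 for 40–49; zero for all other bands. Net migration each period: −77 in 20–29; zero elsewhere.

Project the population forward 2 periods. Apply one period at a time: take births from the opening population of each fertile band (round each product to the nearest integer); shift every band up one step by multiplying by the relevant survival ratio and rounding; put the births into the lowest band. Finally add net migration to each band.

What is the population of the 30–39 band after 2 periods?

1011

Period 1.
Births: 310 × 0.168 = 52 ; 740 × 0.084 = 62 ; 980 × 0.312 = 306 → total 420
10–19: 1330 × 0.967 = 1286
20–29: 1180 × 0.952 = 1123
30–39: 310 × 0.967 = 300
40–49: 740 × 0.952 = 704
50–59: 980 × 0.957 = 938
60–69: 830 × 0.954 = 792
Net migration: 20–29 − 77 → 1046
Giving 420 / 1286 / 1046 / 300 / 704 / 938 / 792.
Period 2.
Births: 1046 × 0.168 = 176 ; 300 × 0.084 = 25 ; 704 × 0.312 = 220 → total 421
10–19: 420 × 0.967 = 406
20–29: 1286 × 0.952 = 1224
30–39: 1046 × 0.967 = 1011
40–49: 300 × 0.952 = 286
50–59: 704 × 0.957 = 674
60–69: 938 × 0.954 = 895
Net migration: 20–29 − 77 → 1147
Giving 421 / 406 / 1147 / 1011 / 286 / 674 / 895.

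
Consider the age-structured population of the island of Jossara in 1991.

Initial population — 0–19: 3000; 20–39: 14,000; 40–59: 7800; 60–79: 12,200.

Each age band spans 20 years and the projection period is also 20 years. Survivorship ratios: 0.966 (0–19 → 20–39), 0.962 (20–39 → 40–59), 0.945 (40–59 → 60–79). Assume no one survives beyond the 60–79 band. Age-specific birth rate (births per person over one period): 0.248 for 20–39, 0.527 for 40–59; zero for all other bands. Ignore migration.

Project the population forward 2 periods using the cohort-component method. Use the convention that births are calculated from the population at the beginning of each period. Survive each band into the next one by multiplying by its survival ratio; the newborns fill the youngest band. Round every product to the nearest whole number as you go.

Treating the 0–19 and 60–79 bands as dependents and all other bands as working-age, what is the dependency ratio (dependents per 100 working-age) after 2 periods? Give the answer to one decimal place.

After projecting period 1:
Births: 14000 × 0.248 = 3472, 7800 × 0.527 = 4111 — total 7583
20–39: 3000 × 0.966 = 2898
40–59: 14000 × 0.962 = 13468
60–79: 7800 × 0.945 = 7371
Population now: 0–19=7583, 20–39=2898, 40–59=13468, 60–79=7371
After projecting period 2:
Births: 2898 × 0.248 = 719, 13468 × 0.527 = 7098 — total 7817
20–39: 7583 × 0.966 = 7325
40–59: 2898 × 0.962 = 2788
60–79: 13468 × 0.945 = 12727
Population now: 0–19=7817, 20–39=7325, 40–59=2788, 60–79=12727
Dependents (band 0–19 + band 60–79) = 7817 + 12727 = 20544; working-age = 10113; ratio = 20544/10113 × 100 = 203.1

203.1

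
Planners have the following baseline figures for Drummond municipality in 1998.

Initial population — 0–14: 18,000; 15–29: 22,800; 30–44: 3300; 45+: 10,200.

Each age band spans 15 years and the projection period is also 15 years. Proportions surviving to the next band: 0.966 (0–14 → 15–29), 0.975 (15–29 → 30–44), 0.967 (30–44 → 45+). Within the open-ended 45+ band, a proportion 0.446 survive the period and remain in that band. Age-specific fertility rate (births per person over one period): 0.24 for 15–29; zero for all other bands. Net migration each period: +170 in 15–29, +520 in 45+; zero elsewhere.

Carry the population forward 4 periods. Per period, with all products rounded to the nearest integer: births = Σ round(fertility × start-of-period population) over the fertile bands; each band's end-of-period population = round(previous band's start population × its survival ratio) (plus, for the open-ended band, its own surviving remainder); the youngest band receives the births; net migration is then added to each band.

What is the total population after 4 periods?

— Period 1 —
Births: 22800 × 0.24 = 5472
15–29: 18000 × 0.966 = 17388
30–44: 22800 × 0.975 = 22230
45+: 3300 × 0.967 + 10200 × 0.446 = 3191 + 4549 = 7740
Net migration: 15–29 + 170 → 17558; 45+ + 520 → 8260
End of period: [5472, 17558, 22230, 8260]
— Period 2 —
Births: 17558 × 0.24 = 4214
15–29: 5472 × 0.966 = 5286
30–44: 17558 × 0.975 = 17119
45+: 22230 × 0.967 + 8260 × 0.446 = 21496 + 3684 = 25180
Net migration: 15–29 + 170 → 5456; 45+ + 520 → 25700
End of period: [4214, 5456, 17119, 25700]
— Period 3 —
Births: 5456 × 0.24 = 1309
15–29: 4214 × 0.966 = 4071
30–44: 5456 × 0.975 = 5320
45+: 17119 × 0.967 + 25700 × 0.446 = 16554 + 11462 = 28016
Net migration: 15–29 + 170 → 4241; 45+ + 520 → 28536
End of period: [1309, 4241, 5320, 28536]
— Period 4 —
Births: 4241 × 0.24 = 1018
15–29: 1309 × 0.966 = 1264
30–44: 4241 × 0.975 = 4135
45+: 5320 × 0.967 + 28536 × 0.446 = 5144 + 12727 = 17871
Net migration: 15–29 + 170 → 1434; 45+ + 520 → 18391
End of period: [1018, 1434, 4135, 18391]
Total after period 4: 1018 + 1434 + 4135 + 18391 = 24978

24978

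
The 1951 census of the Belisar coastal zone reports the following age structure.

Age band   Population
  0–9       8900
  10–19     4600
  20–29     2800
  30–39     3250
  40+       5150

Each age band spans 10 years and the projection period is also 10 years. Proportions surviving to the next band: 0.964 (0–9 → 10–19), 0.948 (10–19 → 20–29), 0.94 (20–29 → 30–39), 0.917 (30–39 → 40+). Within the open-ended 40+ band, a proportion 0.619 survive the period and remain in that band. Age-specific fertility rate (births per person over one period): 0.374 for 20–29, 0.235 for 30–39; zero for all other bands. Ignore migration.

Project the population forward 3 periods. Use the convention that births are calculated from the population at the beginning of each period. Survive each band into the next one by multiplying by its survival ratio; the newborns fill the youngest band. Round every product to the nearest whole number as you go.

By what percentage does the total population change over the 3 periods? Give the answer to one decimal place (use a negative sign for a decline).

-6.5

— Period 1 —
Births: 2800 × 0.374 = 1047  |  3250 × 0.235 = 764 — total 1811
10–19: 8900 × 0.964 = 8580
20–29: 4600 × 0.948 = 4361
30–39: 2800 × 0.94 = 2632
40+: 3250 × 0.917 + 5150 × 0.619 = 2980 + 3188 = 6168
End of period: [1811, 8580, 4361, 2632, 6168]
— Period 2 —
Births: 4361 × 0.374 = 1631  |  2632 × 0.235 = 619 — total 2250
10–19: 1811 × 0.964 = 1746
20–29: 8580 × 0.948 = 8134
30–39: 4361 × 0.94 = 4099
40+: 2632 × 0.917 + 6168 × 0.619 = 2414 + 3818 = 6232
End of period: [2250, 1746, 8134, 4099, 6232]
— Period 3 —
Births: 8134 × 0.374 = 3042  |  4099 × 0.235 = 963 — total 4005
10–19: 2250 × 0.964 = 2169
20–29: 1746 × 0.948 = 1655
30–39: 8134 × 0.94 = 7646
40+: 4099 × 0.917 + 6232 × 0.619 = 3759 + 3858 = 7617
End of period: [4005, 2169, 1655, 7646, 7617]
Total: 24700 → 23092; change = -1608; percentage change = -6.5%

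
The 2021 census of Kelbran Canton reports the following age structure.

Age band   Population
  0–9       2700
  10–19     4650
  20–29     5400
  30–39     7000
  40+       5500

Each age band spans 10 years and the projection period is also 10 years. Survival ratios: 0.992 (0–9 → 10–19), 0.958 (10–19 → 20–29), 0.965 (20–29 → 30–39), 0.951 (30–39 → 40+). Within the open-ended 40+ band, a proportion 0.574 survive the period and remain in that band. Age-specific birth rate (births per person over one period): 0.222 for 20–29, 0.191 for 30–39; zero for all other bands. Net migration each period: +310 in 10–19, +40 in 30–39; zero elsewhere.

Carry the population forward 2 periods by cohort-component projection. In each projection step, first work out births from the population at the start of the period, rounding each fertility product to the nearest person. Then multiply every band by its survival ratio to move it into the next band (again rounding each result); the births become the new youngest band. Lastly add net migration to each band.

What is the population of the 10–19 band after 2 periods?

2826

Period 1:
Births: 5400 × 0.222 = 1199 ; 7000 × 0.191 = 1337 — total 2536
10–19: 2700 × 0.992 = 2678
20–29: 4650 × 0.958 = 4455
30–39: 5400 × 0.965 = 5211
40+: 7000 × 0.951 + 5500 × 0.574 = 6657 + 3157 = 9814
Net migration: 10–19 + 310 → 2988; 30–39 + 40 → 5251
End of period: [2536, 2988, 4455, 5251, 9814]
Period 2:
Births: 4455 × 0.222 = 989 ; 5251 × 0.191 = 1003 — total 1992
10–19: 2536 × 0.992 = 2516
20–29: 2988 × 0.958 = 2863
30–39: 4455 × 0.965 = 4299
40+: 5251 × 0.951 + 9814 × 0.574 = 4994 + 5633 = 10627
Net migration: 10–19 + 310 → 2826; 30–39 + 40 → 4339
End of period: [1992, 2826, 2863, 4339, 10627]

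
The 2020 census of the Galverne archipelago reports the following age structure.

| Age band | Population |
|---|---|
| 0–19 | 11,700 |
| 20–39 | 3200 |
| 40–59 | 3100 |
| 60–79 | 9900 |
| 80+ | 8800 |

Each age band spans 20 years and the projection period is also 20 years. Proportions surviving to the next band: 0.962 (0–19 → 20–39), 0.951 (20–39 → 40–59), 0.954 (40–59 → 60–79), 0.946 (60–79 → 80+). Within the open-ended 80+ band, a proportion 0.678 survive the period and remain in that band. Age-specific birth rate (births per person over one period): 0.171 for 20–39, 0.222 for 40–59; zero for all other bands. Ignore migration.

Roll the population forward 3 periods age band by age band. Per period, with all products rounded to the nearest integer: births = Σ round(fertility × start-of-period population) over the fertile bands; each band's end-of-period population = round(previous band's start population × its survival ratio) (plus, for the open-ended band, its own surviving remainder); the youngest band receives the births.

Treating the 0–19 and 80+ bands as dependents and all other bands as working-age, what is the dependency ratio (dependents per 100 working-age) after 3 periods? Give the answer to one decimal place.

103.1

Period 1.
Births: 3200 × 0.171 = 547, 3100 × 0.222 = 688 → total 1235
20–39: 11700 × 0.962 = 11255
40–59: 3200 × 0.951 = 3043
60–79: 3100 × 0.954 = 2957
80+: 9900 × 0.946 + 8800 × 0.678 = 9365 + 5966 = 15331
→ [1235, 11255, 3043, 2957, 15331]
Period 2.
Births: 11255 × 0.171 = 1925, 3043 × 0.222 = 676 → total 2601
20–39: 1235 × 0.962 = 1188
40–59: 11255 × 0.951 = 10704
60–79: 3043 × 0.954 = 2903
80+: 2957 × 0.946 + 15331 × 0.678 = 2797 + 10394 = 13191
→ [2601, 1188, 10704, 2903, 13191]
Period 3.
Births: 1188 × 0.171 = 203, 10704 × 0.222 = 2376 → total 2579
20–39: 2601 × 0.962 = 2502
40–59: 1188 × 0.951 = 1130
60–79: 10704 × 0.954 = 10212
80+: 2903 × 0.946 + 13191 × 0.678 = 2746 + 8943 = 11689
→ [2579, 2502, 1130, 10212, 11689]
Dependents (band 0–19 + band 80+) = 2579 + 11689 = 14268; working-age = 13844; ratio = 14268/13844 × 100 = 103.1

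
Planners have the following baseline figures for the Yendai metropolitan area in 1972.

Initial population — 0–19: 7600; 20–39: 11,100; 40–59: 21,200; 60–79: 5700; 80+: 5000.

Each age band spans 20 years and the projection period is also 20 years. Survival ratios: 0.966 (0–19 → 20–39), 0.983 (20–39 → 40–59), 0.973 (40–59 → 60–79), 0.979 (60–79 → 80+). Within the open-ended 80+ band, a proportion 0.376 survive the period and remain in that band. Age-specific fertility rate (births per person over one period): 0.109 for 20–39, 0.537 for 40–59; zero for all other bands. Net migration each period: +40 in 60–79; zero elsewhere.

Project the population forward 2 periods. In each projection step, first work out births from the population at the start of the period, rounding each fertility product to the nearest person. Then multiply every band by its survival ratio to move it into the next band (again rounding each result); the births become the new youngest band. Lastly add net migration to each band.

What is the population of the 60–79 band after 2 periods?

10656

[period 1]
Births: 11100 * 0.109 = 1210, 21200 * 0.537 = 11384 ⇒ total 12594
20–39: 7600 * 0.966 = 7342
40–59: 11100 * 0.983 = 10911
60–79: 21200 * 0.973 = 20628
80+: 5700 * 0.979 + 5000 * 0.376 = 5580 + 1880 = 7460
Net migration: 60–79 + 40 → 20668
End of period: [12594, 7342, 10911, 20668, 7460]
[period 2]
Births: 7342 * 0.109 = 800, 10911 * 0.537 = 5859 ⇒ total 6659
20–39: 12594 * 0.966 = 12166
40–59: 7342 * 0.983 = 7217
60–79: 10911 * 0.973 = 10616
80+: 20668 * 0.979 + 7460 * 0.376 = 20234 + 2805 = 23039
Net migration: 60–79 + 40 → 10656
End of period: [6659, 12166, 7217, 10656, 23039]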